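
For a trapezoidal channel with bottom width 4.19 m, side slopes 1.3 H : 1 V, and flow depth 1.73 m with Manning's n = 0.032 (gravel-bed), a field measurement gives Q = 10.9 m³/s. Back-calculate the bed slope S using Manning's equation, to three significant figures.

0.000834

A = (b + z·y)·y = (4.19 + 1.3×1.73)×1.73 = 11.14 m²
P = b + 2y√(1+z²) = 4.19 + 2×1.73×√(1+1.3²) = 9.865 m
R = A/P = 11.14/9.865 = 1.129 m
S = (Q·n / (1·A·R^(2/3)))² = (10.9×0.032 / (1×11.14×1.084))² = 0.0008338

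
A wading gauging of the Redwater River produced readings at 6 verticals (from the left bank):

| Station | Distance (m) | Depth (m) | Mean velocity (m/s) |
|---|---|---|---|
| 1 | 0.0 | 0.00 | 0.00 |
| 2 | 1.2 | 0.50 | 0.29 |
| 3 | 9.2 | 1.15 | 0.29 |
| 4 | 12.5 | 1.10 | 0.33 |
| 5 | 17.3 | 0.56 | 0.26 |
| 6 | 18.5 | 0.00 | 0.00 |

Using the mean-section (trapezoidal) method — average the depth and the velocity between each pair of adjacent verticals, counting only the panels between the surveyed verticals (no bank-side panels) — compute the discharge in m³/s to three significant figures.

Panel 1-2: Δb = 1.2 m, d̄ = (0.00+0.50)/2 = 0.25, v̄ = (0.00+0.29)/2 = 0.145 → q = 1.2×0.25×0.145 = 0.04350 m³/s
Panel 2-3: Δb = 8 m, d̄ = (0.50+1.15)/2 = 0.825, v̄ = (0.29+0.29)/2 = 0.29 → q = 8×0.825×0.29 = 1.914 m³/s
Panel 3-4: Δb = 3.3 m, d̄ = (1.15+1.10)/2 = 1.125, v̄ = (0.29+0.33)/2 = 0.31 → q = 3.3×1.125×0.31 = 1.151 m³/s
Panel 4-5: Δb = 4.8 m, d̄ = (1.10+0.56)/2 = 0.83, v̄ = (0.33+0.26)/2 = 0.295 → q = 4.8×0.83×0.295 = 1.175 m³/s
Panel 5-6: Δb = 1.2 m, d̄ = (0.56+0.00)/2 = 0.28, v̄ = (0.26+0.00)/2 = 0.13 → q = 1.2×0.28×0.13 = 0.04368 m³/s
Q = Σ q = 4.327 m³/s

4.33 m³/s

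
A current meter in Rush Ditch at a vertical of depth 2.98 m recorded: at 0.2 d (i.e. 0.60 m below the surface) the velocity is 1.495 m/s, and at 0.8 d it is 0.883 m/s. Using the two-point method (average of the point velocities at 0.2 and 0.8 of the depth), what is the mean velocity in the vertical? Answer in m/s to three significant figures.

v̄ = (1.495 + 0.883) / 2 = 1.189 m/s

1.19 m/s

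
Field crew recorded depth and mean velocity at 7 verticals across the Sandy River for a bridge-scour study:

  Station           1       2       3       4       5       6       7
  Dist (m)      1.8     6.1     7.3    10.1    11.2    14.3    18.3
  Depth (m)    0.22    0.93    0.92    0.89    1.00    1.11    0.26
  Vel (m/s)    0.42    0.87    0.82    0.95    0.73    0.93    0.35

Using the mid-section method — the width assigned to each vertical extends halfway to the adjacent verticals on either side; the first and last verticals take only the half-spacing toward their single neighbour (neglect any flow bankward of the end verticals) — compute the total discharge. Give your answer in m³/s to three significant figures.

11.0 m³/s

w_1 = (6.1 − 1.8)/2 = 2.15 m; q_1 = 0.42 × 0.22 × 2.15 = 0.1987 m³/s
w_2 = (7.3 − 1.8)/2 = 2.75 m; q_2 = 0.87 × 0.93 × 2.75 = 2.225 m³/s
w_3 = (10.1 − 6.1)/2 = 2 m; q_3 = 0.82 × 0.92 × 2 = 1.509 m³/s
w_4 = (11.2 − 7.3)/2 = 1.95 m; q_4 = 0.95 × 0.89 × 1.95 = 1.649 m³/s
w_5 = (14.3 − 10.1)/2 = 2.1 m; q_5 = 0.73 × 1.00 × 2.1 = 1.533 m³/s
w_6 = (18.3 − 11.2)/2 = 3.55 m; q_6 = 0.93 × 1.11 × 3.55 = 3.665 m³/s
w_7 = (18.3 − 14.3)/2 = 2 m; q_7 = 0.35 × 0.26 × 2 = 0.1820 m³/s
Q = Σ qᵢ = 10.96 m³/s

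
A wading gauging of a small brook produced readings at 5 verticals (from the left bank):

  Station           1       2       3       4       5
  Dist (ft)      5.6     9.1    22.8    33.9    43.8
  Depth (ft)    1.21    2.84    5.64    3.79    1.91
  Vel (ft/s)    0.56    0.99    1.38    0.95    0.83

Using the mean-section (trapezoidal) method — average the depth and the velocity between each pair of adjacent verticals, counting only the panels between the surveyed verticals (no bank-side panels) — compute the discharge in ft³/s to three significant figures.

Panel 1-2: Δb = 3.5 ft, d̄ = (1.21+2.84)/2 = 2.025, v̄ = (0.56+0.99)/2 = 0.775 → q = 3.5×2.025×0.775 = 5.493 ft³/s
Panel 2-3: Δb = 13.7 ft, d̄ = (2.84+5.64)/2 = 4.24, v̄ = (0.99+1.38)/2 = 1.185 → q = 13.7×4.24×1.185 = 68.83 ft³/s
Panel 3-4: Δb = 11.1 ft, d̄ = (5.64+3.79)/2 = 4.715, v̄ = (1.38+0.95)/2 = 1.165 → q = 11.1×4.715×1.165 = 60.97 ft³/s
Panel 4-5: Δb = 9.9 ft, d̄ = (3.79+1.91)/2 = 2.85, v̄ = (0.95+0.83)/2 = 0.89 → q = 9.9×2.85×0.89 = 25.11 ft³/s
Q = Σ q = 160.4 ft³/s

160 ft³/s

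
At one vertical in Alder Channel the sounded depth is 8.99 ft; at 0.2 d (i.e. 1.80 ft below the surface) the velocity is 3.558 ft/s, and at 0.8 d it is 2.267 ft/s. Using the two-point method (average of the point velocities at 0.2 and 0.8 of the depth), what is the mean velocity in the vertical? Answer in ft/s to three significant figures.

v̄ = (3.558 + 2.267) / 2 = 2.913 ft/s

2.91 ft/s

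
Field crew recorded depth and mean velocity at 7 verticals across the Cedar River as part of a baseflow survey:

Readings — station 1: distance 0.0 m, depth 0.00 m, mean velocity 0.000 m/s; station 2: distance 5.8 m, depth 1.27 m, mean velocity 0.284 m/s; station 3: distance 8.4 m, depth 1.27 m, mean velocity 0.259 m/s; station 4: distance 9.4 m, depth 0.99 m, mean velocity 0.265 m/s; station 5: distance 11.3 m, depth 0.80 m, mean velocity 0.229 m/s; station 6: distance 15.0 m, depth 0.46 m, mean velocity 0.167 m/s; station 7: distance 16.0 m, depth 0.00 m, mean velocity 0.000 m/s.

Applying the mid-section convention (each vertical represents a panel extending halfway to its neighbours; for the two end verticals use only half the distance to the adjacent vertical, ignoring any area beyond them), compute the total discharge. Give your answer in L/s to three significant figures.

w_2 = (8.4 − 0.0)/2 = 4.2 m; q_2 = 0.284 × 1.27 × 4.2 = 1.515 m³/s
w_3 = (9.4 − 5.8)/2 = 1.8 m; q_3 = 0.259 × 1.27 × 1.8 = 0.5921 m³/s
w_4 = (11.3 − 8.4)/2 = 1.45 m; q_4 = 0.265 × 0.99 × 1.45 = 0.3804 m³/s
w_5 = (15.0 − 9.4)/2 = 2.8 m; q_5 = 0.229 × 0.80 × 2.8 = 0.5130 m³/s
w_6 = (16.0 − 11.3)/2 = 2.35 m; q_6 = 0.167 × 0.46 × 2.35 = 0.1805 m³/s
Stations 1, 7 contribute zero (depth or velocity is 0).
Q = Σ qᵢ = 3.181 m³/s
= 3.181 × 1000 = 3181 L/s

3180 L/s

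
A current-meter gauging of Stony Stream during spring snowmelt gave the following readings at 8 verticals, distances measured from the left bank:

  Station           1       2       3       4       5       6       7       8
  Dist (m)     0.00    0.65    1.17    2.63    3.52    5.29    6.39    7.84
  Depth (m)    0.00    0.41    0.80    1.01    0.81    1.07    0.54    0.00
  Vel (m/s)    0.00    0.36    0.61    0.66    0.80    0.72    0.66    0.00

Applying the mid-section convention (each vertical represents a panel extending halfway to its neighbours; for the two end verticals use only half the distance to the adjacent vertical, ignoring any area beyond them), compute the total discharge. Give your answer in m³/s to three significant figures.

3.77 m³/s

w_2 = (1.17 − 0.00)/2 = 0.585 m; q_2 = 0.36 × 0.41 × 0.585 = 0.08635 m³/s
w_3 = (2.63 − 0.65)/2 = 0.99 m; q_3 = 0.61 × 0.80 × 0.99 = 0.4831 m³/s
w_4 = (3.52 − 1.17)/2 = 1.175 m; q_4 = 0.66 × 1.01 × 1.175 = 0.7833 m³/s
w_5 = (5.29 − 2.63)/2 = 1.33 m; q_5 = 0.80 × 0.81 × 1.33 = 0.8618 m³/s
w_6 = (6.39 − 3.52)/2 = 1.435 m; q_6 = 0.72 × 1.07 × 1.435 = 1.106 m³/s
w_7 = (7.84 − 5.29)/2 = 1.275 m; q_7 = 0.66 × 0.54 × 1.275 = 0.4544 m³/s
Stations 1, 8 contribute zero (depth or velocity is 0).
Q = Σ qᵢ = 3.774 m³/s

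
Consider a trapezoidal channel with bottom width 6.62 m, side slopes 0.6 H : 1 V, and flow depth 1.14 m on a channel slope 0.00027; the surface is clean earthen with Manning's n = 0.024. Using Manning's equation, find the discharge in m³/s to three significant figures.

5.30 m³/s

A = (b + z·y)·y = (6.62 + 0.6×1.14)×1.14 = 8.327 m²
P = b + 2y√(1+z²) = 6.62 + 2×1.14×√(1+0.6²) = 9.279 m
R = A/P = 8.327/9.279 = 0.8974 m
Q = (1/n)·A·R^(2/3)·S^(1/2) = (1/0.024) × 8.327 × 0.8974^(2/3) × 0.00027^(1/2) = 5.304 m³/s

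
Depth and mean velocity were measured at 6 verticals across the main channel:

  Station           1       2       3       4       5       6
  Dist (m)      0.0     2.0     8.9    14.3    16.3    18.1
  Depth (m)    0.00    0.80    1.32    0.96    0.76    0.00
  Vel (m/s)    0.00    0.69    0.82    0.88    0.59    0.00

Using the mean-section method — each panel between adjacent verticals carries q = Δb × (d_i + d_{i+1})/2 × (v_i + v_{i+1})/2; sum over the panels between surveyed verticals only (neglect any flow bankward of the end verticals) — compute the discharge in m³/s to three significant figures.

Panel 1-2: Δb = 2 m, d̄ = (0.00+0.80)/2 = 0.4, v̄ = (0.00+0.69)/2 = 0.345 → q = 2×0.4×0.345 = 0.2760 m³/s
Panel 2-3: Δb = 6.9 m, d̄ = (0.80+1.32)/2 = 1.06, v̄ = (0.69+0.82)/2 = 0.755 → q = 6.9×1.06×0.755 = 5.522 m³/s
Panel 3-4: Δb = 5.4 m, d̄ = (1.32+0.96)/2 = 1.14, v̄ = (0.82+0.88)/2 = 0.85 → q = 5.4×1.14×0.85 = 5.233 m³/s
Panel 4-5: Δb = 2 m, d̄ = (0.96+0.76)/2 = 0.86, v̄ = (0.88+0.59)/2 = 0.735 → q = 2×0.86×0.735 = 1.264 m³/s
Panel 5-6: Δb = 1.8 m, d̄ = (0.76+0.00)/2 = 0.38, v̄ = (0.59+0.00)/2 = 0.295 → q = 1.8×0.38×0.295 = 0.2018 m³/s
Q = Σ q = 12.50 m³/s

12.5 m³/s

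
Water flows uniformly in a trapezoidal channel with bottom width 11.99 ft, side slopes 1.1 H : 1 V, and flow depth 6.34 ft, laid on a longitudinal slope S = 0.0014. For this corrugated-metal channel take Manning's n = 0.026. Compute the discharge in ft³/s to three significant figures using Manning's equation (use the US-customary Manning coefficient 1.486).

637 ft³/s

A = (b + z·y)·y = (11.99 + 1.1×6.34)×6.34 = 120.2 ft²
P = b + 2y√(1+z²) = 11.99 + 2×6.34×√(1+1.1²) = 30.84 ft
R = A/P = 120.2/30.84 = 3.899 ft
Q = (1.486/n)·A·R^(2/3)·S^(1/2) = (1.486/0.026) × 120.2 × 3.899^(2/3) × 0.0014^(1/2) = 636.9 ft³/s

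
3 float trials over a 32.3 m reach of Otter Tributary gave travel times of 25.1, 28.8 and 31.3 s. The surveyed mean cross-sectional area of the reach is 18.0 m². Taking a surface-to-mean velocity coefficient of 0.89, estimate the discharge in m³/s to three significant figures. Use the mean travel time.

18.2 m³/s

t̄ = (25.1 + 28.8 + 31.3) / 3 = 28.4 s
v_surface = L / t̄ = 32.3 / 28.4 = 1.137 m/s
v_mean = 0.89 × 1.137 = 1.012 m/s
Q = A × v_mean = 18.0 × 1.012 = 18.22 m³/s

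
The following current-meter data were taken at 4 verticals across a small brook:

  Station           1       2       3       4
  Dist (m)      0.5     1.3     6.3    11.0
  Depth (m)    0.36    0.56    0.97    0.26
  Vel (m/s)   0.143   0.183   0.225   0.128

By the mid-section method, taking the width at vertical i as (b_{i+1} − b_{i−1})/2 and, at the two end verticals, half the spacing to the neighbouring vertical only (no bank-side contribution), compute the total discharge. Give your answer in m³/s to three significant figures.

1.45 m³/s

w_1 = (1.3 − 0.5)/2 = 0.4 m; q_1 = 0.143 × 0.36 × 0.4 = 0.02059 m³/s
w_2 = (6.3 − 0.5)/2 = 2.9 m; q_2 = 0.183 × 0.56 × 2.9 = 0.2972 m³/s
w_3 = (11.0 − 1.3)/2 = 4.85 m; q_3 = 0.225 × 0.97 × 4.85 = 1.059 m³/s
w_4 = (11.0 − 6.3)/2 = 2.35 m; q_4 = 0.128 × 0.26 × 2.35 = 0.07821 m³/s
Q = Σ qᵢ = 1.455 m³/s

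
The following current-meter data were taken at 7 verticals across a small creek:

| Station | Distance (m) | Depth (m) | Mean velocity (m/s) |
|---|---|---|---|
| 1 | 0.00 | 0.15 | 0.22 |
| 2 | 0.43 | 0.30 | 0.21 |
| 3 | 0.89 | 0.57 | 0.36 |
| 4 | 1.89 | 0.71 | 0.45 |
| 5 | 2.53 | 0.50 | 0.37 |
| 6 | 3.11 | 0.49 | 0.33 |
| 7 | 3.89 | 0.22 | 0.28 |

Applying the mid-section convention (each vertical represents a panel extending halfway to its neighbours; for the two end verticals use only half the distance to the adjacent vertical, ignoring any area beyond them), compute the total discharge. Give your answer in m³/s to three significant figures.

w_1 = (0.43 − 0.00)/2 = 0.215 m; q_1 = 0.22 × 0.15 × 0.215 = 0.007095 m³/s
w_2 = (0.89 − 0.00)/2 = 0.445 m; q_2 = 0.21 × 0.30 × 0.445 = 0.02804 m³/s
w_3 = (1.89 − 0.43)/2 = 0.73 m; q_3 = 0.36 × 0.57 × 0.73 = 0.1498 m³/s
w_4 = (2.53 − 0.89)/2 = 0.82 m; q_4 = 0.45 × 0.71 × 0.82 = 0.2620 m³/s
w_5 = (3.11 − 1.89)/2 = 0.61 m; q_5 = 0.37 × 0.50 × 0.61 = 0.1129 m³/s
w_6 = (3.89 − 2.53)/2 = 0.68 m; q_6 = 0.33 × 0.49 × 0.68 = 0.1100 m³/s
w_7 = (3.89 − 3.11)/2 = 0.39 m; q_7 = 0.28 × 0.22 × 0.39 = 0.02402 m³/s
Q = Σ qᵢ = 0.6937 m³/s

0.694 m³/s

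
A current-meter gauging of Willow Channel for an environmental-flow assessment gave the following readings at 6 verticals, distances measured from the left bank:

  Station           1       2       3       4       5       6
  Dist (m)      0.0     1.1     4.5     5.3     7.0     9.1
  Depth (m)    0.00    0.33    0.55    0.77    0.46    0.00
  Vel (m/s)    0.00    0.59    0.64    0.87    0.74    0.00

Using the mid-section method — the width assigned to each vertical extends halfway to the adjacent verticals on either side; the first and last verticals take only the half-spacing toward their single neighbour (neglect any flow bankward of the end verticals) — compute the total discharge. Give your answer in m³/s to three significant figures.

2.66 m³/s

w_2 = (4.5 − 0.0)/2 = 2.25 m; q_2 = 0.59 × 0.33 × 2.25 = 0.4381 m³/s
w_3 = (5.3 − 1.1)/2 = 2.1 m; q_3 = 0.64 × 0.55 × 2.1 = 0.7392 m³/s
w_4 = (7.0 − 4.5)/2 = 1.25 m; q_4 = 0.87 × 0.77 × 1.25 = 0.8374 m³/s
w_5 = (9.1 − 5.3)/2 = 1.9 m; q_5 = 0.74 × 0.46 × 1.9 = 0.6468 m³/s
Stations 1, 6 contribute zero (depth or velocity is 0).
Q = Σ qᵢ = 2.661 m³/s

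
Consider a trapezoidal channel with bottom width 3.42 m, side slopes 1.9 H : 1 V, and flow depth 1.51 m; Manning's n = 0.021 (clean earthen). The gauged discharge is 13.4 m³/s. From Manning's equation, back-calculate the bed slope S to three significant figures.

0.000929

A = (b + z·y)·y = (3.42 + 1.9×1.51)×1.51 = 9.496 m²
P = b + 2y√(1+z²) = 3.42 + 2×1.51×√(1+1.9²) = 9.904 m
R = A/P = 9.496/9.904 = 0.9588 m
S = (Q·n / (1·A·R^(2/3)))² = (13.4×0.021 / (1×9.496×0.9724))² = 0.0009287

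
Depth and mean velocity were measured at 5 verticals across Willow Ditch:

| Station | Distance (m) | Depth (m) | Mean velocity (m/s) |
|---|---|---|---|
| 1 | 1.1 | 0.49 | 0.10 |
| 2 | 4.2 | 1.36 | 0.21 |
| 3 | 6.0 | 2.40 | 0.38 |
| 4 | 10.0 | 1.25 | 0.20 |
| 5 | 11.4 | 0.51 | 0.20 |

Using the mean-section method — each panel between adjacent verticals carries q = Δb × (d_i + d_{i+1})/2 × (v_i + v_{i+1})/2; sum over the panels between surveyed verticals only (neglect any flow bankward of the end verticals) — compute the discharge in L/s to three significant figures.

Panel 1-2: Δb = 3.1 m, d̄ = (0.49+1.36)/2 = 0.925, v̄ = (0.10+0.21)/2 = 0.155 → q = 3.1×0.925×0.155 = 0.4445 m³/s
Panel 2-3: Δb = 1.8 m, d̄ = (1.36+2.40)/2 = 1.88, v̄ = (0.21+0.38)/2 = 0.295 → q = 1.8×1.88×0.295 = 0.9983 m³/s
Panel 3-4: Δb = 4 m, d̄ = (2.40+1.25)/2 = 1.825, v̄ = (0.38+0.20)/2 = 0.29 → q = 4×1.825×0.29 = 2.117 m³/s
Panel 4-5: Δb = 1.4 m, d̄ = (1.25+0.51)/2 = 0.88, v̄ = (0.20+0.20)/2 = 0.2 → q = 1.4×0.88×0.2 = 0.2464 m³/s
Q = Σ q = 3.806 m³/s
= 3.806 × 1000 = 3806 L/s

3810 L/s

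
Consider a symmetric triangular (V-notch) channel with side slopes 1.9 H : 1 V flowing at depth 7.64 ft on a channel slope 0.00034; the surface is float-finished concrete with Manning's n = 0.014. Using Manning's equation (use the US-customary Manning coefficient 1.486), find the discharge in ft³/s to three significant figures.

A = z·y² = 1.9×7.64² = 110.9 ft²
P = 2y√(1+z²) = 2×7.64×√(1+1.9²) = 32.81 ft
R = A/P = 110.9/32.81 = 3.380 ft
Q = (1.486/n)·A·R^(2/3)·S^(1/2) = (1.486/0.014) × 110.9 × 3.380^(2/3) × 0.00034^(1/2) = 488.9 ft³/s

489 ft³/s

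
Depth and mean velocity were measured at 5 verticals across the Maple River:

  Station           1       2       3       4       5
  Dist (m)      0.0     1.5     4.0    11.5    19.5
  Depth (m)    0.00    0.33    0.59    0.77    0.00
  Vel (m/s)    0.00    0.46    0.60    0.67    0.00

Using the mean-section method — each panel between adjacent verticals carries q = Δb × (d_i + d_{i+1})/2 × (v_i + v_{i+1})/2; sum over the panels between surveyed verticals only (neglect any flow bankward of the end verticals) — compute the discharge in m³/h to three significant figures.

17800 m³/h

Panel 1-2: Δb = 1.5 m, d̄ = (0.00+0.33)/2 = 0.165, v̄ = (0.00+0.46)/2 = 0.23 → q = 1.5×0.165×0.23 = 0.05693 m³/s
Panel 2-3: Δb = 2.5 m, d̄ = (0.33+0.59)/2 = 0.46, v̄ = (0.46+0.60)/2 = 0.53 → q = 2.5×0.46×0.53 = 0.6095 m³/s
Panel 3-4: Δb = 7.5 m, d̄ = (0.59+0.77)/2 = 0.68, v̄ = (0.60+0.67)/2 = 0.635 → q = 7.5×0.68×0.635 = 3.239 m³/s
Panel 4-5: Δb = 8 m, d̄ = (0.77+0.00)/2 = 0.385, v̄ = (0.67+0.00)/2 = 0.335 → q = 8×0.385×0.335 = 1.032 m³/s
Q = Σ q = 4.937 m³/s
= 4.937 × 3600 = 17770 m³/h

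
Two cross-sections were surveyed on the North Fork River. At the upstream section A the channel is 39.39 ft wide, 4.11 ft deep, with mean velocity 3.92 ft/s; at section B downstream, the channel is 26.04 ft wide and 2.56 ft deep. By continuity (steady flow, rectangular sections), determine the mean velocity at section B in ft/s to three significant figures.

Q = A₁V₁ = (39.39×4.11) × 3.92 = 634.6 ft³/s
A₂ = 26.04 × 2.56 = 66.66 ft²
V₂ = Q/A₂ = 634.6/66.66 = 9.520 ft/s

9.52 ft/s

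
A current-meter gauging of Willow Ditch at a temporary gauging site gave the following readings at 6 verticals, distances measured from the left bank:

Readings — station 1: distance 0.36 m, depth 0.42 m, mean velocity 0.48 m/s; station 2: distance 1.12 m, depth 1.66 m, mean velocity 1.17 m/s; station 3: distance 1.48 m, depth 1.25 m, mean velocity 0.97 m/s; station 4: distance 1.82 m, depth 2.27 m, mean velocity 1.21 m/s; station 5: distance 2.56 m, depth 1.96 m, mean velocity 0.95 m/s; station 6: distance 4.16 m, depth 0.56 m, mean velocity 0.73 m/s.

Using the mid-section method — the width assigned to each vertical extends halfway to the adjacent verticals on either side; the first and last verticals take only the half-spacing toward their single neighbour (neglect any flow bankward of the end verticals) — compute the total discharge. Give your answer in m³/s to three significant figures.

5.58 m³/s

w_1 = (1.12 − 0.36)/2 = 0.38 m; q_1 = 0.48 × 0.42 × 0.38 = 0.07661 m³/s
w_2 = (1.48 − 0.36)/2 = 0.56 m; q_2 = 1.17 × 1.66 × 0.56 = 1.088 m³/s
w_3 = (1.82 − 1.12)/2 = 0.35 m; q_3 = 0.97 × 1.25 × 0.35 = 0.4244 m³/s
w_4 = (2.56 − 1.48)/2 = 0.54 m; q_4 = 1.21 × 2.27 × 0.54 = 1.483 m³/s
w_5 = (4.16 − 1.82)/2 = 1.17 m; q_5 = 0.95 × 1.96 × 1.17 = 2.179 m³/s
w_6 = (4.16 − 2.56)/2 = 0.8 m; q_6 = 0.73 × 0.56 × 0.8 = 0.3270 m³/s
Q = Σ qᵢ = 5.577 m³/s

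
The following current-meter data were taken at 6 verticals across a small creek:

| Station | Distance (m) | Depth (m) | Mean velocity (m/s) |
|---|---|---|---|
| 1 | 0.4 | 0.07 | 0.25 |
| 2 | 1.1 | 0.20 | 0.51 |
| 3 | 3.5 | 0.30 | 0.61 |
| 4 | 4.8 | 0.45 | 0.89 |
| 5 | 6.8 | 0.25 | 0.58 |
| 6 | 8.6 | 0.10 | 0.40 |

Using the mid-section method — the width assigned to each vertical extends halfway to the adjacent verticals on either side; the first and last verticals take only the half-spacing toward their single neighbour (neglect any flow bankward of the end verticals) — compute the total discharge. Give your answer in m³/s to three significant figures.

1.48 m³/s

w_1 = (1.1 − 0.4)/2 = 0.35 m; q_1 = 0.25 × 0.07 × 0.35 = 0.006125 m³/s
w_2 = (3.5 − 0.4)/2 = 1.55 m; q_2 = 0.51 × 0.20 × 1.55 = 0.1581 m³/s
w_3 = (4.8 − 1.1)/2 = 1.85 m; q_3 = 0.61 × 0.30 × 1.85 = 0.3386 m³/s
w_4 = (6.8 − 3.5)/2 = 1.65 m; q_4 = 0.89 × 0.45 × 1.65 = 0.6608 m³/s
w_5 = (8.6 − 4.8)/2 = 1.9 m; q_5 = 0.58 × 0.25 × 1.9 = 0.2755 m³/s
w_6 = (8.6 − 6.8)/2 = 0.9 m; q_6 = 0.40 × 0.10 × 0.9 = 0.03600 m³/s
Q = Σ qᵢ = 1.475 m³/s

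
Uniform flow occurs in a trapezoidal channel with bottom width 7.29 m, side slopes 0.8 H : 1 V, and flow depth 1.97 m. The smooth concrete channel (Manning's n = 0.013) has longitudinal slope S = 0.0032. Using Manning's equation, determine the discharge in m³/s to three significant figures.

95.8 m³/s

A = (b + z·y)·y = (7.29 + 0.8×1.97)×1.97 = 17.47 m²
P = b + 2y√(1+z²) = 7.29 + 2×1.97×√(1+0.8²) = 12.34 m
R = A/P = 17.47/12.34 = 1.416 m
Q = (1/n)·A·R^(2/3)·S^(1/2) = (1/0.013) × 17.47 × 1.416^(2/3) × 0.0032^(1/2) = 95.83 m³/s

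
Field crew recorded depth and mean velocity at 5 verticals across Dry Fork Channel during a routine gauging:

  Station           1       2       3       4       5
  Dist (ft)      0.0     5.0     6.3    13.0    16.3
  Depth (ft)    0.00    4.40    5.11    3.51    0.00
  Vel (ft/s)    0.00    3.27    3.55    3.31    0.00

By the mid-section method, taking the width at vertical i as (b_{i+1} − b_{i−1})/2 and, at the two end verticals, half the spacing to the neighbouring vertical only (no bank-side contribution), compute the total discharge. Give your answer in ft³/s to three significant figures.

w_2 = (6.3 − 0.0)/2 = 3.15 ft; q_2 = 3.27 × 4.40 × 3.15 = 45.32 ft³/s
w_3 = (13.0 − 5.0)/2 = 4 ft; q_3 = 3.55 × 5.11 × 4 = 72.56 ft³/s
w_4 = (16.3 − 6.3)/2 = 5 ft; q_4 = 3.31 × 3.51 × 5 = 58.09 ft³/s
Stations 1, 5 contribute zero (depth or velocity is 0).
Q = Σ qᵢ = 176.0 ft³/s

176 ft³/s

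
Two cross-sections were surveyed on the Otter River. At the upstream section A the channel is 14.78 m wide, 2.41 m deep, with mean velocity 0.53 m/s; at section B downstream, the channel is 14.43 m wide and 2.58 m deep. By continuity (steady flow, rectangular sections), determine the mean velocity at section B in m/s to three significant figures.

0.507 m/s

Q = A₁V₁ = (14.78×2.41) × 0.53 = 18.88 m³/s
A₂ = 14.43 × 2.58 = 37.23 m²
V₂ = Q/A₂ = 18.88/37.23 = 0.5071 m/s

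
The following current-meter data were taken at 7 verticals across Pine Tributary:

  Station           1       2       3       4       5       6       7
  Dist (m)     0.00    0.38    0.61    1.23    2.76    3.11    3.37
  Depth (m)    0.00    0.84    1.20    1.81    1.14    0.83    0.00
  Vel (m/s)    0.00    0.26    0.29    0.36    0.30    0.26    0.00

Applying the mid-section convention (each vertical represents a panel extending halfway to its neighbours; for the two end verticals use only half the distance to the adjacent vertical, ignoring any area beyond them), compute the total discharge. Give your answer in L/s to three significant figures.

w_2 = (0.61 − 0.00)/2 = 0.305 m; q_2 = 0.26 × 0.84 × 0.305 = 0.06661 m³/s
w_3 = (1.23 − 0.38)/2 = 0.425 m; q_3 = 0.29 × 1.20 × 0.425 = 0.1479 m³/s
w_4 = (2.76 − 0.61)/2 = 1.075 m; q_4 = 0.36 × 1.81 × 1.075 = 0.7005 m³/s
w_5 = (3.11 − 1.23)/2 = 0.94 m; q_5 = 0.30 × 1.14 × 0.94 = 0.3215 m³/s
w_6 = (3.37 − 2.76)/2 = 0.305 m; q_6 = 0.26 × 0.83 × 0.305 = 0.06582 m³/s
Stations 1, 7 contribute zero (depth or velocity is 0).
Q = Σ qᵢ = 1.302 m³/s
= 1.302 × 1000 = 1302 L/s

1300 L/s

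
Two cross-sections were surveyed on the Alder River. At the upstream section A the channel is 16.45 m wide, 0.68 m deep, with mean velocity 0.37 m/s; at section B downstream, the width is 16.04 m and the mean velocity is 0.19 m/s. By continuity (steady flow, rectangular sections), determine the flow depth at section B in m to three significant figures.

1.36 m

Q = A₁V₁ = (16.45×0.68) × 0.37 = 4.139 m³/s
d₂ = Q/(b₂ V₂) = 4.139/(16.04×0.19) = 1.358 m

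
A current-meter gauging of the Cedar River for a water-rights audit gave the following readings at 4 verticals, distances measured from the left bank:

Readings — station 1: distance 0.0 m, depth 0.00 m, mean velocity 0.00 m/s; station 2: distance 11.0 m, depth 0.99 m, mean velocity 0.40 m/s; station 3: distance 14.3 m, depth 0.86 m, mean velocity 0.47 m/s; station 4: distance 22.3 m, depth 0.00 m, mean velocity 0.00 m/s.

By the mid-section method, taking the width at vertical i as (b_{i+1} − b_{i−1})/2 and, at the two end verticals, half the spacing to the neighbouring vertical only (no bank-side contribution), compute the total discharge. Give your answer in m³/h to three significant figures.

w_2 = (14.3 − 0.0)/2 = 7.15 m; q_2 = 0.40 × 0.99 × 7.15 = 2.831 m³/s
w_3 = (22.3 − 11.0)/2 = 5.65 m; q_3 = 0.47 × 0.86 × 5.65 = 2.284 m³/s
Stations 1, 4 contribute zero (depth or velocity is 0).
Q = Σ qᵢ = 5.115 m³/s
= 5.115 × 3600 = 18410 m³/h

18400 m³/h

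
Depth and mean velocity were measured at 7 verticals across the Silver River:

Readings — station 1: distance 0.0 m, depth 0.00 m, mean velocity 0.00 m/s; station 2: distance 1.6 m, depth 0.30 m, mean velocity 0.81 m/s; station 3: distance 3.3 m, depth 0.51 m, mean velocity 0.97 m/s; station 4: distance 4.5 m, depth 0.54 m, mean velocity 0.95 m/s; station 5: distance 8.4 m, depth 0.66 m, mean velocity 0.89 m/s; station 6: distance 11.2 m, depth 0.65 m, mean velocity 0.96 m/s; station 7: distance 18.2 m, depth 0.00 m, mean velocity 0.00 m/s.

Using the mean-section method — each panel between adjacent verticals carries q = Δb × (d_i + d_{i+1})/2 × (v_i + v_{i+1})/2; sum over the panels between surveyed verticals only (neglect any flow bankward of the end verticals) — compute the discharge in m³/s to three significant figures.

6.26 m³/s

Panel 1-2: Δb = 1.6 m, d̄ = (0.00+0.30)/2 = 0.15, v̄ = (0.00+0.81)/2 = 0.405 → q = 1.6×0.15×0.405 = 0.09720 m³/s
Panel 2-3: Δb = 1.7 m, d̄ = (0.30+0.51)/2 = 0.405, v̄ = (0.81+0.97)/2 = 0.89 → q = 1.7×0.405×0.89 = 0.6128 m³/s
Panel 3-4: Δb = 1.2 m, d̄ = (0.51+0.54)/2 = 0.525, v̄ = (0.97+0.95)/2 = 0.96 → q = 1.2×0.525×0.96 = 0.6048 m³/s
Panel 4-5: Δb = 3.9 m, d̄ = (0.54+0.66)/2 = 0.6, v̄ = (0.95+0.89)/2 = 0.92 → q = 3.9×0.6×0.92 = 2.153 m³/s
Panel 5-6: Δb = 2.8 m, d̄ = (0.66+0.65)/2 = 0.655, v̄ = (0.89+0.96)/2 = 0.925 → q = 2.8×0.655×0.925 = 1.696 m³/s
Panel 6-7: Δb = 7 m, d̄ = (0.65+0.00)/2 = 0.325, v̄ = (0.96+0.00)/2 = 0.48 → q = 7×0.325×0.48 = 1.092 m³/s
Q = Σ q = 6.256 m³/s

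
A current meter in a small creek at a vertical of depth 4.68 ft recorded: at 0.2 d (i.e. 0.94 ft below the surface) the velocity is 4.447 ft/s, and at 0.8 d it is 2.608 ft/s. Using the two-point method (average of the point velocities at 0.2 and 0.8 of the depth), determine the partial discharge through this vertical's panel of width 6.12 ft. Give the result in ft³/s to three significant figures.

101 ft³/s

v̄ = (4.447 + 2.608) / 2 = 3.528 ft/s
q = v̄ × d × w = 3.528 × 4.68 × 6.12 = 101.0 ft³/s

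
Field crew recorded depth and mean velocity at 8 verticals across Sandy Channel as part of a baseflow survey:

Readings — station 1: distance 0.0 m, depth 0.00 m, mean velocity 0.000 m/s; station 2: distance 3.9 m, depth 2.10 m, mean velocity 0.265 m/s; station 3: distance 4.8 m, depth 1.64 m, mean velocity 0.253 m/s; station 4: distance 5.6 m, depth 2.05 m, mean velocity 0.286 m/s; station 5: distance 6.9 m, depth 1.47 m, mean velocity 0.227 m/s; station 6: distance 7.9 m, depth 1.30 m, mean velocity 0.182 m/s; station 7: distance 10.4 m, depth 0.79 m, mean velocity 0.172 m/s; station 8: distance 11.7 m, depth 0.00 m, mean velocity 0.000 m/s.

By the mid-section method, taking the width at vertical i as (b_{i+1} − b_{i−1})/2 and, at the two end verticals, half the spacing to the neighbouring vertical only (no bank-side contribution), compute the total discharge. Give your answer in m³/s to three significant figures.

w_2 = (4.8 − 0.0)/2 = 2.4 m; q_2 = 0.265 × 2.10 × 2.4 = 1.336 m³/s
w_3 = (5.6 − 3.9)/2 = 0.85 m; q_3 = 0.253 × 1.64 × 0.85 = 0.3527 m³/s
w_4 = (6.9 − 4.8)/2 = 1.05 m; q_4 = 0.286 × 2.05 × 1.05 = 0.6156 m³/s
w_5 = (7.9 − 5.6)/2 = 1.15 m; q_5 = 0.227 × 1.47 × 1.15 = 0.3837 m³/s
w_6 = (10.4 − 6.9)/2 = 1.75 m; q_6 = 0.182 × 1.30 × 1.75 = 0.4141 m³/s
w_7 = (11.7 − 7.9)/2 = 1.9 m; q_7 = 0.172 × 0.79 × 1.9 = 0.2582 m³/s
Stations 1, 8 contribute zero (depth or velocity is 0).
Q = Σ qᵢ = 3.360 m³/s

3.36 m³/s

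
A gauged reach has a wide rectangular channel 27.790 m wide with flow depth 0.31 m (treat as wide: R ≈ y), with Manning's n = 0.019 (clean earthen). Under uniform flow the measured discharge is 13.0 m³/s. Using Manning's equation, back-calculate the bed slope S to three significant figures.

0.00392

A = b·y = 27.790 × 0.31 = 8.615 m²
Wide channel: R ≈ y = 0.31 m
S = (Q·n / (1·A·R^(2/3)))² = (13.0×0.019 / (1×8.615×0.4580))² = 0.003918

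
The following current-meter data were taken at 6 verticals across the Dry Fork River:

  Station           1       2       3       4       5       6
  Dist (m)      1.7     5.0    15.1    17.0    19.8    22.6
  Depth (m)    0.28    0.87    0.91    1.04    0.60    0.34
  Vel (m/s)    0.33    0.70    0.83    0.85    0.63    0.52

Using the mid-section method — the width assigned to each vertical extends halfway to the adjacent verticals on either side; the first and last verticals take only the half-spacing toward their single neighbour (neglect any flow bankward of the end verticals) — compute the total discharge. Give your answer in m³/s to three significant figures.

w_1 = (5.0 − 1.7)/2 = 1.65 m; q_1 = 0.33 × 0.28 × 1.65 = 0.1525 m³/s
w_2 = (15.1 − 1.7)/2 = 6.7 m; q_2 = 0.70 × 0.87 × 6.7 = 4.080 m³/s
w_3 = (17.0 − 5.0)/2 = 6 m; q_3 = 0.83 × 0.91 × 6 = 4.532 m³/s
w_4 = (19.8 − 15.1)/2 = 2.35 m; q_4 = 0.85 × 1.04 × 2.35 = 2.077 m³/s
w_5 = (22.6 − 17.0)/2 = 2.8 m; q_5 = 0.63 × 0.60 × 2.8 = 1.058 m³/s
w_6 = (22.6 − 19.8)/2 = 1.4 m; q_6 = 0.52 × 0.34 × 1.4 = 0.2475 m³/s
Q = Σ qᵢ = 12.15 m³/s

12.1 m³/s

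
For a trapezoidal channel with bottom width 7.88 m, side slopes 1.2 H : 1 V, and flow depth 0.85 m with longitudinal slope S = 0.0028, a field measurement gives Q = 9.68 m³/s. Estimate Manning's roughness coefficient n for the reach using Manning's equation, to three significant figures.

0.0332

A = (b + z·y)·y = (7.88 + 1.2×0.85)×0.85 = 7.565 m²
P = b + 2y√(1+z²) = 7.88 + 2×0.85×√(1+1.2²) = 10.54 m
R = A/P = 7.565/10.54 = 0.7180 m
n = (1/Q)·A·R^(2/3)·S^(1/2) = (1/9.68) × 7.565 × 0.8019 × 0.05292 = 0.03316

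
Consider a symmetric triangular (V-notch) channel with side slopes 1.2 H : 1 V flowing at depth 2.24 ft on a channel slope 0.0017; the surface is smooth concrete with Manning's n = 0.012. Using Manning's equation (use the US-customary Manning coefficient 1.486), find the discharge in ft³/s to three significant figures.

A = z·y² = 1.2×2.24² = 6.021 ft²
P = 2y√(1+z²) = 2×2.24×√(1+1.2²) = 6.998 ft
R = A/P = 6.021/6.998 = 0.8604 ft
Q = (1.486/n)·A·R^(2/3)·S^(1/2) = (1.486/0.012) × 6.021 × 0.8604^(2/3) × 0.0017^(1/2) = 27.81 ft³/s

27.8 ft³/s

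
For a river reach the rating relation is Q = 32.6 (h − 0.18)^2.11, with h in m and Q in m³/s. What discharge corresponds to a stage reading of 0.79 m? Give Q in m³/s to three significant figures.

11.5 m³/s

Q = 32.6 × (0.79 − 0.18)^2.11 = 32.6 × 0.61^2.11 = 11.49 m³/s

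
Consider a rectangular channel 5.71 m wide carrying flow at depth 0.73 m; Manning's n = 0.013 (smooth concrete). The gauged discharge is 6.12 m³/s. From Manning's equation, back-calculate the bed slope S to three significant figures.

A = b·y = 5.71 × 0.73 = 4.168 m²
P = b + 2y = 5.71 + 2×0.73 = 7.170 m
R = A/P = 4.168/7.170 = 0.5814 m
S = (Q·n / (1·A·R^(2/3)))² = (6.12×0.013 / (1×4.168×0.6966))² = 0.0007508

0.000751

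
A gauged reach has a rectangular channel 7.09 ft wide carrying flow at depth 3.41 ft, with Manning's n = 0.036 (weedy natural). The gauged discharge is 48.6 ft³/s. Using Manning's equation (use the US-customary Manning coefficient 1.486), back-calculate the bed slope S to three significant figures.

A = b·y = 7.09 × 3.41 = 24.18 ft²
P = b + 2y = 7.09 + 2×3.41 = 13.91 ft
R = A/P = 24.18/13.91 = 1.738 ft
S = (Q·n / (1.486·A·R^(2/3)))² = (48.6×0.036 / (1.486×24.18×1.446))² = 0.001135

0.00113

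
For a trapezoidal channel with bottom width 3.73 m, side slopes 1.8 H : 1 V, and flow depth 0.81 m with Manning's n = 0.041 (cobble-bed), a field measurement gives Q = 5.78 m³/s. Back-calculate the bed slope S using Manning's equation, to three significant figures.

0.00636

A = (b + z·y)·y = (3.73 + 1.8×0.81)×0.81 = 4.202 m²
P = b + 2y√(1+z²) = 3.73 + 2×0.81×√(1+1.8²) = 7.066 m
R = A/P = 4.202/7.066 = 0.5947 m
S = (Q·n / (1·A·R^(2/3)))² = (5.78×0.041 / (1×4.202×0.7072))² = 0.006358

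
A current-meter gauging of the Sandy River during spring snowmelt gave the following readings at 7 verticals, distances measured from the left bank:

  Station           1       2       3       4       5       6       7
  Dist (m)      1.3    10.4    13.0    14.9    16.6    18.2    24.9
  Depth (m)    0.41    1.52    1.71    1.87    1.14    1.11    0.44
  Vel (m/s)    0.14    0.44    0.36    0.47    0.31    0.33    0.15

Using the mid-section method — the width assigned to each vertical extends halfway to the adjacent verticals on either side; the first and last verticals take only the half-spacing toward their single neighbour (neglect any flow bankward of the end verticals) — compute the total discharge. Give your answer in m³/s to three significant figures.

w_1 = (10.4 − 1.3)/2 = 4.55 m; q_1 = 0.14 × 0.41 × 4.55 = 0.2612 m³/s
w_2 = (13.0 − 1.3)/2 = 5.85 m; q_2 = 0.44 × 1.52 × 5.85 = 3.912 m³/s
w_3 = (14.9 − 10.4)/2 = 2.25 m; q_3 = 0.36 × 1.71 × 2.25 = 1.385 m³/s
w_4 = (16.6 − 13.0)/2 = 1.8 m; q_4 = 0.47 × 1.87 × 1.8 = 1.582 m³/s
w_5 = (18.2 − 14.9)/2 = 1.65 m; q_5 = 0.31 × 1.14 × 1.65 = 0.5831 m³/s
w_6 = (24.9 − 16.6)/2 = 4.15 m; q_6 = 0.33 × 1.11 × 4.15 = 1.520 m³/s
w_7 = (24.9 − 18.2)/2 = 3.35 m; q_7 = 0.15 × 0.44 × 3.35 = 0.2211 m³/s
Q = Σ qᵢ = 9.465 m³/s

9.47 m³/s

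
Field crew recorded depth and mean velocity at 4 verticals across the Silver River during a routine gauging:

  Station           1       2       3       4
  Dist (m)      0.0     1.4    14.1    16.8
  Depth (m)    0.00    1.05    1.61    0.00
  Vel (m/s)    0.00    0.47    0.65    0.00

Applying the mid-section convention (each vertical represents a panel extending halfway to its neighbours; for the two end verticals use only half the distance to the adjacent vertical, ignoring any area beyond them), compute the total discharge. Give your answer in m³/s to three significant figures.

11.5 m³/s

w_2 = (14.1 − 0.0)/2 = 7.05 m; q_2 = 0.47 × 1.05 × 7.05 = 3.479 m³/s
w_3 = (16.8 − 1.4)/2 = 7.7 m; q_3 = 0.65 × 1.61 × 7.7 = 8.058 m³/s
Stations 1, 4 contribute zero (depth or velocity is 0).
Q = Σ qᵢ = 11.54 m³/s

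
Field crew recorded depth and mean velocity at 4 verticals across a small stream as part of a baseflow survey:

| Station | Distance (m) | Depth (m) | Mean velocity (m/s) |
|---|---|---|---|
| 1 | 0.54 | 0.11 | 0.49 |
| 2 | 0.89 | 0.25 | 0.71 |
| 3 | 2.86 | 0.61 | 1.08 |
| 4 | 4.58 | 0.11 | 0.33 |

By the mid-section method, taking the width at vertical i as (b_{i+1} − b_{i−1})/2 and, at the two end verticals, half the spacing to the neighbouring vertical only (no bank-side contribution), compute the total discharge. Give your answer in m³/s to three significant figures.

1.46 m³/s

w_1 = (0.89 − 0.54)/2 = 0.175 m; q_1 = 0.49 × 0.11 × 0.175 = 0.009433 m³/s
w_2 = (2.86 − 0.54)/2 = 1.16 m; q_2 = 0.71 × 0.25 × 1.16 = 0.2059 m³/s
w_3 = (4.58 − 0.89)/2 = 1.845 m; q_3 = 1.08 × 0.61 × 1.845 = 1.215 m³/s
w_4 = (4.58 − 2.86)/2 = 0.86 m; q_4 = 0.33 × 0.11 × 0.86 = 0.03122 m³/s
Q = Σ qᵢ = 1.462 m³/s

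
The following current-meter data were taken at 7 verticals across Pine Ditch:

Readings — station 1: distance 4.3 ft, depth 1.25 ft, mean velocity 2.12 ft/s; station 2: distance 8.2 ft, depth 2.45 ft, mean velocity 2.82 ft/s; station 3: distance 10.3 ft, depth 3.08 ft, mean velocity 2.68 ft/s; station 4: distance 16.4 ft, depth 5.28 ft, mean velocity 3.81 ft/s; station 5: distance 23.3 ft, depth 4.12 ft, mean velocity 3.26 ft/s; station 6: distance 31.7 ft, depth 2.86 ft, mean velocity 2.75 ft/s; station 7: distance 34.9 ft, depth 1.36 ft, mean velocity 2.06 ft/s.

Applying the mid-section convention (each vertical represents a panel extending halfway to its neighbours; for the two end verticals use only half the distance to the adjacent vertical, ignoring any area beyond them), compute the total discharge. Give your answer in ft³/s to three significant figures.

w_1 = (8.2 − 4.3)/2 = 1.95 ft; q_1 = 2.12 × 1.25 × 1.95 = 5.168 ft³/s
w_2 = (10.3 − 4.3)/2 = 3 ft; q_2 = 2.82 × 2.45 × 3 = 20.73 ft³/s
w_3 = (16.4 − 8.2)/2 = 4.1 ft; q_3 = 2.68 × 3.08 × 4.1 = 33.84 ft³/s
w_4 = (23.3 − 10.3)/2 = 6.5 ft; q_4 = 3.81 × 5.28 × 6.5 = 130.8 ft³/s
w_5 = (31.7 − 16.4)/2 = 7.65 ft; q_5 = 3.26 × 4.12 × 7.65 = 102.7 ft³/s
w_6 = (34.9 − 23.3)/2 = 5.8 ft; q_6 = 2.75 × 2.86 × 5.8 = 45.62 ft³/s
w_7 = (34.9 − 31.7)/2 = 1.6 ft; q_7 = 2.06 × 1.36 × 1.6 = 4.483 ft³/s
Q = Σ qᵢ = 343.3 ft³/s

343 ft³/s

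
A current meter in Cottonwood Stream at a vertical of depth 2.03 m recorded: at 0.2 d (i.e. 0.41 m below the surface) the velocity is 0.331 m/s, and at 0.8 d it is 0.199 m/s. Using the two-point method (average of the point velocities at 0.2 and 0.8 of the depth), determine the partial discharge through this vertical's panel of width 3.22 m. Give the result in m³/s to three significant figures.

v̄ = (0.331 + 0.199) / 2 = 0.2650 m/s
q = v̄ × d × w = 0.2650 × 2.03 × 3.22 = 1.732 m³/s

1.73 m³/s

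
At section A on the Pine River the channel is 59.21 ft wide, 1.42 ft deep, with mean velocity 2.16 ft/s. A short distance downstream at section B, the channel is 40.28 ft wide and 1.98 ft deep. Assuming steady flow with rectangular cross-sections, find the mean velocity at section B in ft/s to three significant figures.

2.28 ft/s

Q = A₁V₁ = (59.21×1.42) × 2.16 = 181.6 ft³/s
A₂ = 40.28 × 1.98 = 79.75 ft²
V₂ = Q/A₂ = 181.6/79.75 = 2.277 ft/s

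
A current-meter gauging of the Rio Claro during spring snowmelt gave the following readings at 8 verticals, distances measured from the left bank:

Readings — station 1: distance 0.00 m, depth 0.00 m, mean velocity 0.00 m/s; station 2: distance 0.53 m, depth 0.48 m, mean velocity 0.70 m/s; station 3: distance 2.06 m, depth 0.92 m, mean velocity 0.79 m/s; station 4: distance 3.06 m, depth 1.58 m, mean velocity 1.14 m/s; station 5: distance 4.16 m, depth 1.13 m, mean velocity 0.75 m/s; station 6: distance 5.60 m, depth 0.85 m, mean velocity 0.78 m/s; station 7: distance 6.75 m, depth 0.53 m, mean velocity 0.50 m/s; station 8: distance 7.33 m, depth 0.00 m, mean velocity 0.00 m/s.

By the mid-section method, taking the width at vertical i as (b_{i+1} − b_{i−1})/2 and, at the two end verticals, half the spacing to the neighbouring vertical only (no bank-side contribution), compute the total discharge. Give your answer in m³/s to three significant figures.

5.32 m³/s

w_2 = (2.06 − 0.00)/2 = 1.03 m; q_2 = 0.70 × 0.48 × 1.03 = 0.3461 m³/s
w_3 = (3.06 − 0.53)/2 = 1.265 m; q_3 = 0.79 × 0.92 × 1.265 = 0.9194 m³/s
w_4 = (4.16 − 2.06)/2 = 1.05 m; q_4 = 1.14 × 1.58 × 1.05 = 1.891 m³/s
w_5 = (5.60 − 3.06)/2 = 1.27 m; q_5 = 0.75 × 1.13 × 1.27 = 1.076 m³/s
w_6 = (6.75 − 4.16)/2 = 1.295 m; q_6 = 0.78 × 0.85 × 1.295 = 0.8586 m³/s
w_7 = (7.33 − 5.60)/2 = 0.865 m; q_7 = 0.50 × 0.53 × 0.865 = 0.2292 m³/s
Stations 1, 8 contribute zero (depth or velocity is 0).
Q = Σ qᵢ = 5.321 m³/s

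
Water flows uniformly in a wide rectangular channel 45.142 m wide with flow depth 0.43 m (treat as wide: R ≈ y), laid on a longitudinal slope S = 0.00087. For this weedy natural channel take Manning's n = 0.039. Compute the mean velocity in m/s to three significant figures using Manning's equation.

A = b·y = 45.142 × 0.43 = 19.41 m²
Wide channel: R ≈ y = 0.43 m
Q = (1/n)·A·R^(2/3)·S^(1/2) = (1/0.039) × 19.41 × 0.4300^(2/3) × 0.00087^(1/2) = 8.364 m³/s
V = Q/A = 8.364/19.41 = 0.4309 m/s

0.431 m/s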